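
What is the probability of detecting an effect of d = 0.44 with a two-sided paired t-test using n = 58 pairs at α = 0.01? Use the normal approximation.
Power ≈ 0.78

Power calculation (paired t-test, normal approximation):
z_β = d · √n - z_{α/2}
z_β = 0.44 · √58 - 2.576
z_β = 0.44 · 7.616 - 2.576
z_β = 0.775

Power = Φ(z_β) = Φ(0.775) ≈ 0.781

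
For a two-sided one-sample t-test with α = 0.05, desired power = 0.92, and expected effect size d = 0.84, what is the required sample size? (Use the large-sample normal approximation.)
n = 17

Sample size formula (one-sample t-test, normal approximation):
n = ((z_{α/2} + z_β) / d)²

z_{α/2} = 1.960 (for α = 0.05, two-sided)
z_β = 1.405 (for power = 0.92)
d = 0.84

n = ((1.960 + 1.405) / 0.84)²
n = (4.006)²
n ≈ 16.05
Round up to the next whole number: n = 17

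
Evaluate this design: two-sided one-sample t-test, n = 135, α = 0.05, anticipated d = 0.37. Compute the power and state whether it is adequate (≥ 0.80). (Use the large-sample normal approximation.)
Power ≈ 0.99; the study is adequately powered (power ≥ 0.80)

Power calculation (one-sample t-test, normal approximation):
z_β = d · √n - z_{α/2}
z_β = 0.37 · √135 - 1.960
z_β = 0.37 · 11.619 - 1.960
z_β = 2.339

Power = Φ(z_β) = Φ(2.339) ≈ 0.990

Effect size d = 0.37 is small by Cohen's convention (0.2/0.5/0.8).

Threshold: power ≥ 0.80 is conventionally adequate.
Power ≈ 0.99 → the study is adequately powered (power ≥ 0.80).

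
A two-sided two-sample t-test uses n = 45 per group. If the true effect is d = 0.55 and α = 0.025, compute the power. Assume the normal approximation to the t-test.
Power ≈ 0.64

Power calculation (two-sample t-test, normal approximation):
z_β = d · √(n/2) - z_{α/2}
z_β = 0.55 · √(45/2) - 2.241
z_β = 0.55 · 4.743 - 2.241
z_β = 0.367

Power = Φ(z_β) = Φ(0.367) ≈ 0.643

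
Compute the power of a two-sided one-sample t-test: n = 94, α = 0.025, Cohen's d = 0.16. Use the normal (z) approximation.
Power ≈ 0.25

Power calculation (one-sample t-test, normal approximation):
z_β = d · √n - z_{α/2}
z_β = 0.16 · √94 - 2.241
z_β = 0.16 · 9.695 - 2.241
z_β = -0.690

Power = Φ(z_β) = Φ(-0.690) ≈ 0.245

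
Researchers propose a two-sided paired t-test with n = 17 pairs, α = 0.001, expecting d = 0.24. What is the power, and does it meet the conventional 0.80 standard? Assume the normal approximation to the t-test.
Power ≈ 0.01; the study is underpowered (power < 0.80)

Power calculation (paired t-test, normal approximation):
z_β = d · √n - z_{α/2}
z_β = 0.24 · √17 - 3.291
z_β = 0.24 · 4.123 - 3.291
z_β = -2.301

Power = Φ(z_β) = Φ(-2.301) ≈ 0.011

Effect size d = 0.24 is small by Cohen's convention (0.2/0.5/0.8).

Threshold: power ≥ 0.80 is conventionally adequate.
Power ≈ 0.01 → the study is underpowered (power < 0.80).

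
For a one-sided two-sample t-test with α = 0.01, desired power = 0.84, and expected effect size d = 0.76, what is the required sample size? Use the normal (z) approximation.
n = 39 per group

Sample size formula (two-sample t-test, normal approximation):
n = 2 · ((z_α + z_β) / d)²

z_α = 2.326 (for α = 0.01, one-sided)
z_β = 0.994 (for power = 0.84)
d = 0.76

n = 2 · ((2.326 + 0.994) / 0.76)²
n = 2 · (4.368)²
n ≈ 38.16
Round up to the next whole number: n = 39 per group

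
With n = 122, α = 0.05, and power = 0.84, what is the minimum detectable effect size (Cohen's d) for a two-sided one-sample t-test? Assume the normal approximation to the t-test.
d ≈ 0.27

Minimum detectable effect (one-sample t-test, normal approximation):
d = (z_{α/2} + z_β) / √n
d = (1.960 + 0.994) / √122
d = 2.954 / 11.045
d ≈ 0.27

By Cohen's convention (0.2 small / 0.5 medium / 0.8 large): small effect.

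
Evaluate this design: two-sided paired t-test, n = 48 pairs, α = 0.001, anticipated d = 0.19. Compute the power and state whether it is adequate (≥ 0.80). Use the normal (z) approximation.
Power ≈ 0.02; the study is underpowered (power < 0.80)

Power calculation (paired t-test, normal approximation):
z_β = d · √n - z_{α/2}
z_β = 0.19 · √48 - 3.291
z_β = 0.19 · 6.928 - 3.291
z_β = -1.974

Power = Φ(z_β) = Φ(-1.974) ≈ 0.024

Effect size d = 0.19 is very small by Cohen's convention (0.2/0.5/0.8).

Threshold: power ≥ 0.80 is conventionally adequate.
Power ≈ 0.02 → the study is underpowered (power < 0.80).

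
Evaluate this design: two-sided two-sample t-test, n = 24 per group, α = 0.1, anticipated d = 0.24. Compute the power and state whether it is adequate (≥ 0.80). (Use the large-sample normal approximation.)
Power ≈ 0.21; the study is underpowered (power < 0.80)

Power calculation (two-sample t-test, normal approximation):
z_β = d · √(n/2) - z_{α/2}
z_β = 0.24 · √(24/2) - 1.645
z_β = 0.24 · 3.464 - 1.645
z_β = -0.813

Power = Φ(z_β) = Φ(-0.813) ≈ 0.208

Effect size d = 0.24 is small by Cohen's convention (0.2/0.5/0.8).

Threshold: power ≥ 0.80 is conventionally adequate.
Power ≈ 0.21 → the study is underpowered (power < 0.80).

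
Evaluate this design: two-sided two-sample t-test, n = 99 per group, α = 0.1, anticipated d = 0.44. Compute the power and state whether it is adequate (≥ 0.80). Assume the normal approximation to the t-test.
Power ≈ 0.93; the study is adequately powered (power ≥ 0.80)

Power calculation (two-sample t-test, normal approximation):
z_β = d · √(n/2) - z_{α/2}
z_β = 0.44 · √(99/2) - 1.645
z_β = 0.44 · 7.036 - 1.645
z_β = 1.451

Power = Φ(z_β) = Φ(1.451) ≈ 0.927

Effect size d = 0.44 is small by Cohen's convention (0.2/0.5/0.8).

Threshold: power ≥ 0.80 is conventionally adequate.
Power ≈ 0.93 → the study is adequately powered (power ≥ 0.80).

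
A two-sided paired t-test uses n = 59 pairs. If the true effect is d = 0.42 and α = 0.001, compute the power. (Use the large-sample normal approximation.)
Power ≈ 0.47

Power calculation (paired t-test, normal approximation):
z_β = d · √n - z_{α/2}
z_β = 0.42 · √59 - 3.291
z_β = 0.42 · 7.681 - 3.291
z_β = -0.064

Power = Φ(z_β) = Φ(-0.064) ≈ 0.474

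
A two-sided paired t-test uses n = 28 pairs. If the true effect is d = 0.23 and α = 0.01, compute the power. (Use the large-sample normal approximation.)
Power ≈ 0.09

Power calculation (paired t-test, normal approximation):
z_β = d · √n - z_{α/2}
z_β = 0.23 · √28 - 2.576
z_β = 0.23 · 5.292 - 2.576
z_β = -1.359

Power = Φ(z_β) = Φ(-1.359) ≈ 0.087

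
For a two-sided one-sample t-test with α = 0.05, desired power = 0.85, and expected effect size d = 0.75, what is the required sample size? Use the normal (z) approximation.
n = 16

Sample size formula (one-sample t-test, normal approximation):
n = ((z_{α/2} + z_β) / d)²

z_{α/2} = 1.960 (for α = 0.05, two-sided)
z_β = 1.036 (for power = 0.85)
d = 0.75

n = ((1.960 + 1.036) / 0.75)²
n = (3.995)²
n ≈ 15.96
Round up to the next whole number: n = 16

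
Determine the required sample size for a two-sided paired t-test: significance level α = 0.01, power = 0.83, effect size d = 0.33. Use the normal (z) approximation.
n = 115 pairs

Sample size formula (paired t-test, normal approximation):
n = ((z_{α/2} + z_β) / d)²

z_{α/2} = 2.576 (for α = 0.01, two-sided)
z_β = 0.954 (for power = 0.83)
d = 0.33

n = ((2.576 + 0.954) / 0.33)²
n = (10.697)²
n ≈ 114.43
Round up to the next whole number: n = 115 pairs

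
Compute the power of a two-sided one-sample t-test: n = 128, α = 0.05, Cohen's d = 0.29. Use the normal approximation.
Power ≈ 0.91

Power calculation (one-sample t-test, normal approximation):
z_β = d · √n - z_{α/2}
z_β = 0.29 · √128 - 1.960
z_β = 0.29 · 11.314 - 1.960
z_β = 1.321

Power = Φ(z_β) = Φ(1.321) ≈ 0.907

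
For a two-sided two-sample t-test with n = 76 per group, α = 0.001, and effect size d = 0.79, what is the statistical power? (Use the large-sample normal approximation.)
Power ≈ 0.94

Power calculation (two-sample t-test, normal approximation):
z_β = d · √(n/2) - z_{α/2}
z_β = 0.79 · √(76/2) - 3.291
z_β = 0.79 · 6.164 - 3.291
z_β = 1.579

Power = Φ(z_β) = Φ(1.579) ≈ 0.943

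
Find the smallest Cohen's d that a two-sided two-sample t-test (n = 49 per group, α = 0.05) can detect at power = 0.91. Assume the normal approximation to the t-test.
d ≈ 0.67

Minimum detectable effect (two-sample t-test, normal approximation):
d = (z_{α/2} + z_β) / √(n/2)
d = (1.960 + 1.341) / √(49/2)
d = 3.301 / 4.950
d ≈ 0.67

By Cohen's convention (0.2 small / 0.5 medium / 0.8 large): medium effect.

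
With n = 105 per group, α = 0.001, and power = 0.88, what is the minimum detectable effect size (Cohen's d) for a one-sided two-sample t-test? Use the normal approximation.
d ≈ 0.59

Minimum detectable effect (two-sample t-test, normal approximation):
d = (z_α + z_β) / √(n/2)
d = (3.090 + 1.175) / √(105/2)
d = 4.265 / 7.246
d ≈ 0.59

By Cohen's convention (0.2 small / 0.5 medium / 0.8 large): medium effect.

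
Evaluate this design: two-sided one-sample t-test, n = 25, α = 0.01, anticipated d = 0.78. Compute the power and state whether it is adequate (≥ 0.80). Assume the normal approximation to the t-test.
Power ≈ 0.91; the study is adequately powered (power ≥ 0.80)

Power calculation (one-sample t-test, normal approximation):
z_β = d · √n - z_{α/2}
z_β = 0.78 · √25 - 2.576
z_β = 0.78 · 5.000 - 2.576
z_β = 1.324

Power = Φ(z_β) = Φ(1.324) ≈ 0.907

Effect size d = 0.78 is medium by Cohen's convention (0.2/0.5/0.8).

Threshold: power ≥ 0.80 is conventionally adequate.
Power ≈ 0.91 → the study is adequately powered (power ≥ 0.80).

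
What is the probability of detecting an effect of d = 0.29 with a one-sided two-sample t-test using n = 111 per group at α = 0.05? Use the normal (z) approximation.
Power ≈ 0.70

Power calculation (two-sample t-test, normal approximation):
z_β = d · √(n/2) - z_α
z_β = 0.29 · √(111/2) - 1.645
z_β = 0.29 · 7.450 - 1.645
z_β = 0.516

Power = Φ(z_β) = Φ(0.516) ≈ 0.697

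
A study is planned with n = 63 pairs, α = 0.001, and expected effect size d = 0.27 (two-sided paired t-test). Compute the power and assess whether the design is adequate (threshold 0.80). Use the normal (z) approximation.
Power ≈ 0.13; the study is underpowered (power < 0.80)

Power calculation (paired t-test, normal approximation):
z_β = d · √n - z_{α/2}
z_β = 0.27 · √63 - 3.291
z_β = 0.27 · 7.937 - 3.291
z_β = -1.147

Power = Φ(z_β) = Φ(-1.147) ≈ 0.126

Effect size d = 0.27 is small by Cohen's convention (0.2/0.5/0.8).

Threshold: power ≥ 0.80 is conventionally adequate.
Power ≈ 0.13 → the study is underpowered (power < 0.80).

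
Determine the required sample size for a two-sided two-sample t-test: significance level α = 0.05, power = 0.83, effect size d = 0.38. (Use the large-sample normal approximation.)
n = 118 per group

Sample size formula (two-sample t-test, normal approximation):
n = 2 · ((z_{α/2} + z_β) / d)²

z_{α/2} = 1.960 (for α = 0.05, two-sided)
z_β = 0.954 (for power = 0.83)
d = 0.38

n = 2 · ((1.960 + 0.954) / 0.38)²
n = 2 · (7.668)²
n ≈ 117.60
Round up to the next whole number: n = 118 per group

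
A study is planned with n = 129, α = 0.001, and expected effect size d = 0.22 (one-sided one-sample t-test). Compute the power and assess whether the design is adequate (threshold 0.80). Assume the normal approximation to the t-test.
Power ≈ 0.28; the study is underpowered (power < 0.80)

Power calculation (one-sample t-test, normal approximation):
z_β = d · √n - z_α
z_β = 0.22 · √129 - 3.090
z_β = 0.22 · 11.358 - 3.090
z_β = -0.592

Power = Φ(z_β) = Φ(-0.592) ≈ 0.277

Effect size d = 0.22 is small by Cohen's convention (0.2/0.5/0.8).

Threshold: power ≥ 0.80 is conventionally adequate.
Power ≈ 0.28 → the study is underpowered (power < 0.80).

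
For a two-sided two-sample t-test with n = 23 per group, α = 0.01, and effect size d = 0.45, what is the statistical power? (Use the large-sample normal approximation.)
Power ≈ 0.15

Power calculation (two-sample t-test, normal approximation):
z_β = d · √(n/2) - z_{α/2}
z_β = 0.45 · √(23/2) - 2.576
z_β = 0.45 · 3.391 - 2.576
z_β = -1.050

Power = Φ(z_β) = Φ(-1.050) ≈ 0.147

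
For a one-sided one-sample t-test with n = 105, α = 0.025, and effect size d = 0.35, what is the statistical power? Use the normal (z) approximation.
Power ≈ 0.95

Power calculation (one-sample t-test, normal approximation):
z_β = d · √n - z_α
z_β = 0.35 · √105 - 1.960
z_β = 0.35 · 10.247 - 1.960
z_β = 1.626

Power = Φ(z_β) = Φ(1.626) ≈ 0.948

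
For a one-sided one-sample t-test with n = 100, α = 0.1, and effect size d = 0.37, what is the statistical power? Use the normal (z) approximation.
Power ≈ 0.99

Power calculation (one-sample t-test, normal approximation):
z_β = d · √n - z_α
z_β = 0.37 · √100 - 1.282
z_β = 0.37 · 10.000 - 1.282
z_β = 2.418

Power = Φ(z_β) = Φ(2.418) ≈ 0.992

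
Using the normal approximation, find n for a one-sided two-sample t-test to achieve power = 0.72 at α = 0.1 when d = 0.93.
n = 9 per group

Sample size formula (two-sample t-test, normal approximation):
n = 2 · ((z_α + z_β) / d)²

z_α = 1.282 (for α = 0.1, one-sided)
z_β = 0.583 (for power = 0.72)
d = 0.93

n = 2 · ((1.282 + 0.583) / 0.93)²
n = 2 · (2.005)²
n ≈ 8.04
Round up to the next whole number: n = 9 per group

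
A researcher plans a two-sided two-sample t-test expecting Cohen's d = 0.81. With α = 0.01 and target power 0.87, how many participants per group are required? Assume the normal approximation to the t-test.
n = 42 per group

Sample size formula (two-sample t-test, normal approximation):
n = 2 · ((z_{α/2} + z_β) / d)²

z_{α/2} = 2.576 (for α = 0.01, two-sided)
z_β = 1.126 (for power = 0.87)
d = 0.81

n = 2 · ((2.576 + 1.126) / 0.81)²
n = 2 · (4.570)²
n ≈ 41.77
Round up to the next whole number: n = 42 per group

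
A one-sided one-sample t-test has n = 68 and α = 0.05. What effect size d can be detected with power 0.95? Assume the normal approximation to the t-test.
d ≈ 0.40

Minimum detectable effect (one-sample t-test, normal approximation):
d = (z_α + z_β) / √n
d = (1.645 + 1.645) / √68
d = 3.290 / 8.246
d ≈ 0.40

By Cohen's convention (0.2 small / 0.5 medium / 0.8 large): small effect.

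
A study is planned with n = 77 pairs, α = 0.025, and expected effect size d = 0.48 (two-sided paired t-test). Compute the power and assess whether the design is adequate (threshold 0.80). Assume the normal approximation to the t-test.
Power ≈ 0.98; the study is adequately powered (power ≥ 0.80)

Power calculation (paired t-test, normal approximation):
z_β = d · √n - z_{α/2}
z_β = 0.48 · √77 - 2.241
z_β = 0.48 · 8.775 - 2.241
z_β = 1.971

Power = Φ(z_β) = Φ(1.971) ≈ 0.976

Effect size d = 0.48 is small by Cohen's convention (0.2/0.5/0.8).

Threshold: power ≥ 0.80 is conventionally adequate.
Power ≈ 0.98 → the study is adequately powered (power ≥ 0.80).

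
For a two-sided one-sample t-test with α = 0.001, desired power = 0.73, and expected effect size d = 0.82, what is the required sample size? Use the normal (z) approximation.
n = 23

Sample size formula (one-sample t-test, normal approximation):
n = ((z_{α/2} + z_β) / d)²

z_{α/2} = 3.291 (for α = 0.001, two-sided)
z_β = 0.613 (for power = 0.73)
d = 0.82

n = ((3.291 + 0.613) / 0.82)²
n = (4.761)²
n ≈ 22.67
Round up to the next whole number: n = 23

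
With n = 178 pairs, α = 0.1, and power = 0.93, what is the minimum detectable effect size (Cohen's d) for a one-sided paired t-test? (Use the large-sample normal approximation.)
d ≈ 0.21

Minimum detectable effect (paired t-test, normal approximation):
d = (z_α + z_β) / √n
d = (1.282 + 1.476) / √178
d = 2.757 / 13.342
d ≈ 0.21

By Cohen's convention (0.2 small / 0.5 medium / 0.8 large): small effect.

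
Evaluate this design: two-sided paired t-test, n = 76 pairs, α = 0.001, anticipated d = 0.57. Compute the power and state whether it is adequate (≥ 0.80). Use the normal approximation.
Power ≈ 0.95; the study is adequately powered (power ≥ 0.80)

Power calculation (paired t-test, normal approximation):
z_β = d · √n - z_{α/2}
z_β = 0.57 · √76 - 3.291
z_β = 0.57 · 8.718 - 3.291
z_β = 1.679

Power = Φ(z_β) = Φ(1.679) ≈ 0.953

Effect size d = 0.57 is medium by Cohen's convention (0.2/0.5/0.8).

Threshold: power ≥ 0.80 is conventionally adequate.
Power ≈ 0.95 → the study is adequately powered (power ≥ 0.80).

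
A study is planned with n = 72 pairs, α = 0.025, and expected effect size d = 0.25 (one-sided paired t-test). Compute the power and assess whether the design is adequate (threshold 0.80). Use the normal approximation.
Power ≈ 0.56; the study is underpowered (power < 0.80)

Power calculation (paired t-test, normal approximation):
z_β = d · √n - z_α
z_β = 0.25 · √72 - 1.960
z_β = 0.25 · 8.485 - 1.960
z_β = 0.161

Power = Φ(z_β) = Φ(0.161) ≈ 0.564

Effect size d = 0.25 is small by Cohen's convention (0.2/0.5/0.8).

Threshold: power ≥ 0.80 is conventionally adequate.
Power ≈ 0.56 → the study is underpowered (power < 0.80).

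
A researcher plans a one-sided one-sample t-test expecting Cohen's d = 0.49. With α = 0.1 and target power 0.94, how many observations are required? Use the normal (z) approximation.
n = 34

Sample size formula (one-sample t-test, normal approximation):
n = ((z_α + z_β) / d)²

z_α = 1.282 (for α = 0.1, one-sided)
z_β = 1.555 (for power = 0.94)
d = 0.49

n = ((1.282 + 1.555) / 0.49)²
n = (5.790)²
n ≈ 33.52
Round up to the next whole number: n = 34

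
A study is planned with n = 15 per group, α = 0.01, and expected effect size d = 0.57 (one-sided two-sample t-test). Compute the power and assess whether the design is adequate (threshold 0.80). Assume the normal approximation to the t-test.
Power ≈ 0.22; the study is underpowered (power < 0.80)

Power calculation (two-sample t-test, normal approximation):
z_β = d · √(n/2) - z_α
z_β = 0.57 · √(15/2) - 2.326
z_β = 0.57 · 2.739 - 2.326
z_β = -0.765

Power = Φ(z_β) = Φ(-0.765) ≈ 0.222

Effect size d = 0.57 is medium by Cohen's convention (0.2/0.5/0.8).

Threshold: power ≥ 0.80 is conventionally adequate.
Power ≈ 0.22 → the study is underpowered (power < 0.80).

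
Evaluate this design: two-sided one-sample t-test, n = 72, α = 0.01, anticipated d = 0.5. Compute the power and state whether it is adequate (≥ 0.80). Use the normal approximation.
Power ≈ 0.95; the study is adequately powered (power ≥ 0.80)

Power calculation (one-sample t-test, normal approximation):
z_β = d · √n - z_{α/2}
z_β = 0.5 · √72 - 2.576
z_β = 0.5 · 8.485 - 2.576
z_β = 1.667

Power = Φ(z_β) = Φ(1.667) ≈ 0.952

Effect size d = 0.5 is medium by Cohen's convention (0.2/0.5/0.8).

Threshold: power ≥ 0.80 is conventionally adequate.
Power ≈ 0.95 → the study is adequately powered (power ≥ 0.80).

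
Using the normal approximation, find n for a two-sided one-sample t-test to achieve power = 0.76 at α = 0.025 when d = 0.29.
n = 104

Sample size formula (one-sample t-test, normal approximation):
n = ((z_{α/2} + z_β) / d)²

z_{α/2} = 2.241 (for α = 0.025, two-sided)
z_β = 0.706 (for power = 0.76)
d = 0.29

n = ((2.241 + 0.706) / 0.29)²
n = (10.162)²
n ≈ 103.27
Round up to the next whole number: n = 104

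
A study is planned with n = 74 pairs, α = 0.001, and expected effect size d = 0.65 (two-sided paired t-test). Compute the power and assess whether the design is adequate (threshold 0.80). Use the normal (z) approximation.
Power ≈ 0.99; the study is adequately powered (power ≥ 0.80)

Power calculation (paired t-test, normal approximation):
z_β = d · √n - z_{α/2}
z_β = 0.65 · √74 - 3.291
z_β = 0.65 · 8.602 - 3.291
z_β = 2.301

Power = Φ(z_β) = Φ(2.301) ≈ 0.989

Effect size d = 0.65 is medium by Cohen's convention (0.2/0.5/0.8).

Threshold: power ≥ 0.80 is conventionally adequate.
Power ≈ 0.99 → the study is adequately powered (power ≥ 0.80).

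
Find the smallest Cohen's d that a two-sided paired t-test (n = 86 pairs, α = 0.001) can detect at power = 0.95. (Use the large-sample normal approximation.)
d ≈ 0.53

Minimum detectable effect (paired t-test, normal approximation):
d = (z_{α/2} + z_β) / √n
d = (3.291 + 1.645) / √86
d = 4.935 / 9.274
d ≈ 0.53

By Cohen's convention (0.2 small / 0.5 medium / 0.8 large): medium effect.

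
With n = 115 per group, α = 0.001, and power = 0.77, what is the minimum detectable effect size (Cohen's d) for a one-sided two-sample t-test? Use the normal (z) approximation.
d ≈ 0.50

Minimum detectable effect (two-sample t-test, normal approximation):
d = (z_α + z_β) / √(n/2)
d = (3.090 + 0.739) / √(115/2)
d = 3.829 / 7.583
d ≈ 0.50

By Cohen's convention (0.2 small / 0.5 medium / 0.8 large): medium effect.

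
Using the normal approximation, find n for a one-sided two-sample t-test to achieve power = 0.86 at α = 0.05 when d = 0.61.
n = 40 per group

Sample size formula (two-sample t-test, normal approximation):
n = 2 · ((z_α + z_β) / d)²

z_α = 1.645 (for α = 0.05, one-sided)
z_β = 1.080 (for power = 0.86)
d = 0.61

n = 2 · ((1.645 + 1.080) / 0.61)²
n = 2 · (4.467)²
n ≈ 39.91
Round up to the next whole number: n = 40 per group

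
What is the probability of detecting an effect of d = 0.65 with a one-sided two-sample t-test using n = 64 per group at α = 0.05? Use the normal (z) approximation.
Power ≈ 0.98

Power calculation (two-sample t-test, normal approximation):
z_β = d · √(n/2) - z_α
z_β = 0.65 · √(64/2) - 1.645
z_β = 0.65 · 5.657 - 1.645
z_β = 2.032

Power = Φ(z_β) = Φ(2.032) ≈ 0.979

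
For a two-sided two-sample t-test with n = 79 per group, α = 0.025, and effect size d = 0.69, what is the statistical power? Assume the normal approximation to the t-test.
Power ≈ 0.98

Power calculation (two-sample t-test, normal approximation):
z_β = d · √(n/2) - z_{α/2}
z_β = 0.69 · √(79/2) - 2.241
z_β = 0.69 · 6.285 - 2.241
z_β = 2.095

Power = Φ(z_β) = Φ(2.095) ≈ 0.982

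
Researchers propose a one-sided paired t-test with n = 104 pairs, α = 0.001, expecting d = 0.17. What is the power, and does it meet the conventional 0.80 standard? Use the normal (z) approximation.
Power ≈ 0.09; the study is underpowered (power < 0.80)

Power calculation (paired t-test, normal approximation):
z_β = d · √n - z_α
z_β = 0.17 · √104 - 3.090
z_β = 0.17 · 10.198 - 3.090
z_β = -1.357

Power = Φ(z_β) = Φ(-1.357) ≈ 0.087

Effect size d = 0.17 is very small by Cohen's convention (0.2/0.5/0.8).

Threshold: power ≥ 0.80 is conventionally adequate.
Power ≈ 0.09 → the study is underpowered (power < 0.80).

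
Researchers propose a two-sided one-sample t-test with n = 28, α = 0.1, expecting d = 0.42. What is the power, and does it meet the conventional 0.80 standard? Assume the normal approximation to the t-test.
Power ≈ 0.72; the study is underpowered (power < 0.80)

Power calculation (one-sample t-test, normal approximation):
z_β = d · √n - z_{α/2}
z_β = 0.42 · √28 - 1.645
z_β = 0.42 · 5.292 - 1.645
z_β = 0.578

Power = Φ(z_β) = Φ(0.578) ≈ 0.718

Effect size d = 0.42 is small by Cohen's convention (0.2/0.5/0.8).

Threshold: power ≥ 0.80 is conventionally adequate.
Power ≈ 0.72 → the study is underpowered (power < 0.80).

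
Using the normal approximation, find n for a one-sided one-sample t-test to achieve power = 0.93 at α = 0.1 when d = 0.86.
n = 11

Sample size formula (one-sample t-test, normal approximation):
n = ((z_α + z_β) / d)²

z_α = 1.282 (for α = 0.1, one-sided)
z_β = 1.476 (for power = 0.93)
d = 0.86

n = ((1.282 + 1.476) / 0.86)²
n = (3.207)²
n ≈ 10.28
Round up to the next whole number: n = 11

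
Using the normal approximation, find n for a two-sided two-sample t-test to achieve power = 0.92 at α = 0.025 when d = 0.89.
n = 34 per group

Sample size formula (two-sample t-test, normal approximation):
n = 2 · ((z_{α/2} + z_β) / d)²

z_{α/2} = 2.241 (for α = 0.025, two-sided)
z_β = 1.405 (for power = 0.92)
d = 0.89

n = 2 · ((2.241 + 1.405) / 0.89)²
n = 2 · (4.097)²
n ≈ 33.57
Round up to the next whole number: n = 34 per group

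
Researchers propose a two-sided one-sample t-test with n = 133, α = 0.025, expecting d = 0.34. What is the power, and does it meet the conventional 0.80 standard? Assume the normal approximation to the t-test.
Power ≈ 0.95; the study is adequately powered (power ≥ 0.80)

Power calculation (one-sample t-test, normal approximation):
z_β = d · √n - z_{α/2}
z_β = 0.34 · √133 - 2.241
z_β = 0.34 · 11.533 - 2.241
z_β = 1.680

Power = Φ(z_β) = Φ(1.680) ≈ 0.953

Effect size d = 0.34 is small by Cohen's convention (0.2/0.5/0.8).

Threshold: power ≥ 0.80 is conventionally adequate.
Power ≈ 0.95 → the study is adequately powered (power ≥ 0.80).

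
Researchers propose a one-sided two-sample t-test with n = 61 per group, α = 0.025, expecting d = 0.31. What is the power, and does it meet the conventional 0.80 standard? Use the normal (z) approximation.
Power ≈ 0.40; the study is underpowered (power < 0.80)

Power calculation (two-sample t-test, normal approximation):
z_β = d · √(n/2) - z_α
z_β = 0.31 · √(61/2) - 1.960
z_β = 0.31 · 5.523 - 1.960
z_β = -0.248

Power = Φ(z_β) = Φ(-0.248) ≈ 0.402

Effect size d = 0.31 is small by Cohen's convention (0.2/0.5/0.8).

Threshold: power ≥ 0.80 is conventionally adequate.
Power ≈ 0.40 → the study is underpowered (power < 0.80).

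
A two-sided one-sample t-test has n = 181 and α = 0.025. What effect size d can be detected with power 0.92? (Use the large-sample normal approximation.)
d ≈ 0.27

Minimum detectable effect (one-sample t-test, normal approximation):
d = (z_{α/2} + z_β) / √n
d = (2.241 + 1.405) / √181
d = 3.646 / 13.454
d ≈ 0.27

By Cohen's convention (0.2 small / 0.5 medium / 0.8 large): small effect.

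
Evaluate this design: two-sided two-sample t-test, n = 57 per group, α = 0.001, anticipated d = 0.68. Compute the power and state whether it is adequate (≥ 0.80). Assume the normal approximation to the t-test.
Power ≈ 0.63; the study is underpowered (power < 0.80)

Power calculation (two-sample t-test, normal approximation):
z_β = d · √(n/2) - z_{α/2}
z_β = 0.68 · √(57/2) - 3.291
z_β = 0.68 · 5.339 - 3.291
z_β = 0.340

Power = Φ(z_β) = Φ(0.340) ≈ 0.633

Effect size d = 0.68 is medium by Cohen's convention (0.2/0.5/0.8).

Threshold: power ≥ 0.80 is conventionally adequate.
Power ≈ 0.63 → the study is underpowered (power < 0.80).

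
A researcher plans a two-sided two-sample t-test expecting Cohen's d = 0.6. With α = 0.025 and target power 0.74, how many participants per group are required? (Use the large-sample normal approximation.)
n = 47 per group

Sample size formula (two-sample t-test, normal approximation):
n = 2 · ((z_{α/2} + z_β) / d)²

z_{α/2} = 2.241 (for α = 0.025, two-sided)
z_β = 0.643 (for power = 0.74)
d = 0.6

n = 2 · ((2.241 + 0.643) / 0.6)²
n = 2 · (4.807)²
n ≈ 46.21
Round up to the next whole number: n = 47 per group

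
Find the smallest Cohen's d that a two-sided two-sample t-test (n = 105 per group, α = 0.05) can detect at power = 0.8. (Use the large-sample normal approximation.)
d ≈ 0.39

Minimum detectable effect (two-sample t-test, normal approximation):
d = (z_{α/2} + z_β) / √(n/2)
d = (1.960 + 0.842) / √(105/2)
d = 2.802 / 7.246
d ≈ 0.39

By Cohen's convention (0.2 small / 0.5 medium / 0.8 large): small effect.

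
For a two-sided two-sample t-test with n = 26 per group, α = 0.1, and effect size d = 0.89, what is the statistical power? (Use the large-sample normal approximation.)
Power ≈ 0.94

Power calculation (two-sample t-test, normal approximation):
z_β = d · √(n/2) - z_{α/2}
z_β = 0.89 · √(26/2) - 1.645
z_β = 0.89 · 3.606 - 1.645
z_β = 1.564

Power = Φ(z_β) = Φ(1.564) ≈ 0.941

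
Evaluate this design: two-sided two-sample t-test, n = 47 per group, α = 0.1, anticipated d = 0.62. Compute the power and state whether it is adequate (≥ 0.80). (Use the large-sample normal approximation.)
Power ≈ 0.91; the study is adequately powered (power ≥ 0.80)

Power calculation (two-sample t-test, normal approximation):
z_β = d · √(n/2) - z_{α/2}
z_β = 0.62 · √(47/2) - 1.645
z_β = 0.62 · 4.848 - 1.645
z_β = 1.361

Power = Φ(z_β) = Φ(1.361) ≈ 0.913

Effect size d = 0.62 is medium by Cohen's convention (0.2/0.5/0.8).

Threshold: power ≥ 0.80 is conventionally adequate.
Power ≈ 0.91 → the study is adequately powered (power ≥ 0.80).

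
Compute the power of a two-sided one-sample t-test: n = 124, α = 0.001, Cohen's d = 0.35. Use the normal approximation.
Power ≈ 0.73

Power calculation (one-sample t-test, normal approximation):
z_β = d · √n - z_{α/2}
z_β = 0.35 · √124 - 3.291
z_β = 0.35 · 11.136 - 3.291
z_β = 0.607

Power = Φ(z_β) = Φ(0.607) ≈ 0.728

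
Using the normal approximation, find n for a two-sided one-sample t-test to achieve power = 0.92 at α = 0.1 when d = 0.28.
n = 119

Sample size formula (one-sample t-test, normal approximation):
n = ((z_{α/2} + z_β) / d)²

z_{α/2} = 1.645 (for α = 0.1, two-sided)
z_β = 1.405 (for power = 0.92)
d = 0.28

n = ((1.645 + 1.405) / 0.28)²
n = (10.893)²
n ≈ 118.66
Round up to the next whole number: n = 119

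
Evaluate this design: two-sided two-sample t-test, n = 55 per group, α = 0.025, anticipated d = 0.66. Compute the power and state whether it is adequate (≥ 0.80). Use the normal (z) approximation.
Power ≈ 0.89; the study is adequately powered (power ≥ 0.80)

Power calculation (two-sample t-test, normal approximation):
z_β = d · √(n/2) - z_{α/2}
z_β = 0.66 · √(55/2) - 2.241
z_β = 0.66 · 5.244 - 2.241
z_β = 1.220

Power = Φ(z_β) = Φ(1.220) ≈ 0.889

Effect size d = 0.66 is medium by Cohen's convention (0.2/0.5/0.8).

Threshold: power ≥ 0.80 is conventionally adequate.
Power ≈ 0.89 → the study is adequately powered (power ≥ 0.80).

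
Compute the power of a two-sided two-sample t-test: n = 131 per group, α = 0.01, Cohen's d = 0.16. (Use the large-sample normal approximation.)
Power ≈ 0.10

Power calculation (two-sample t-test, normal approximation):
z_β = d · √(n/2) - z_{α/2}
z_β = 0.16 · √(131/2) - 2.576
z_β = 0.16 · 8.093 - 2.576
z_β = -1.281

Power = Φ(z_β) = Φ(-1.281) ≈ 0.100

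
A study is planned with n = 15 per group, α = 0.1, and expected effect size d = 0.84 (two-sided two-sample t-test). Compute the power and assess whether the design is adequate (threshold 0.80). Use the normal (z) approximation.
Power ≈ 0.74; the study is underpowered (power < 0.80)

Power calculation (two-sample t-test, normal approximation):
z_β = d · √(n/2) - z_{α/2}
z_β = 0.84 · √(15/2) - 1.645
z_β = 0.84 · 2.739 - 1.645
z_β = 0.656

Power = Φ(z_β) = Φ(0.656) ≈ 0.744

Effect size d = 0.84 is large by Cohen's convention (0.2/0.5/0.8).

Threshold: power ≥ 0.80 is conventionally adequate.
Power ≈ 0.74 → the study is underpowered (power < 0.80).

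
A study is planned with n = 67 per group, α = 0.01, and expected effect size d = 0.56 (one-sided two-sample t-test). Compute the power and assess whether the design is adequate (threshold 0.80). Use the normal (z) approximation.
Power ≈ 0.82; the study is adequately powered (power ≥ 0.80)

Power calculation (two-sample t-test, normal approximation):
z_β = d · √(n/2) - z_α
z_β = 0.56 · √(67/2) - 2.326
z_β = 0.56 · 5.788 - 2.326
z_β = 0.915

Power = Φ(z_β) = Φ(0.915) ≈ 0.820

Effect size d = 0.56 is medium by Cohen's convention (0.2/0.5/0.8).

Threshold: power ≥ 0.80 is conventionally adequate.
Power ≈ 0.82 → the study is adequately powered (power ≥ 0.80).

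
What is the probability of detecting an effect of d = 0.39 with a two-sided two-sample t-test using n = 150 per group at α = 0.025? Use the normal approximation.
Power ≈ 0.87

Power calculation (two-sample t-test, normal approximation):
z_β = d · √(n/2) - z_{α/2}
z_β = 0.39 · √(150/2) - 2.241
z_β = 0.39 · 8.660 - 2.241
z_β = 1.136

Power = Φ(z_β) = Φ(1.136) ≈ 0.872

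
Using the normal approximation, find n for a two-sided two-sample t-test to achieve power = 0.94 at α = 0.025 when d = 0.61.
n = 78 per group

Sample size formula (two-sample t-test, normal approximation):
n = 2 · ((z_{α/2} + z_β) / d)²

z_{α/2} = 2.241 (for α = 0.025, two-sided)
z_β = 1.555 (for power = 0.94)
d = 0.61

n = 2 · ((2.241 + 1.555) / 0.61)²
n = 2 · (6.223)²
n ≈ 77.45
Round up to the next whole number: n = 78 per group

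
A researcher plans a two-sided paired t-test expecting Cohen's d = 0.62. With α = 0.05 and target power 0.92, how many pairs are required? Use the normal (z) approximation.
n = 30 pairs

Sample size formula (paired t-test, normal approximation):
n = ((z_{α/2} + z_β) / d)²

z_{α/2} = 1.960 (for α = 0.05, two-sided)
z_β = 1.405 (for power = 0.92)
d = 0.62

n = ((1.960 + 1.405) / 0.62)²
n = (5.427)²
n ≈ 29.45
Round up to the next whole number: n = 30 pairs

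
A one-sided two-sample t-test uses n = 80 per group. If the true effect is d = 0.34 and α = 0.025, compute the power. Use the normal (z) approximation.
Power ≈ 0.58

Power calculation (two-sample t-test, normal approximation):
z_β = d · √(n/2) - z_α
z_β = 0.34 · √(80/2) - 1.960
z_β = 0.34 · 6.325 - 1.960
z_β = 0.190

Power = Φ(z_β) = Φ(0.190) ≈ 0.575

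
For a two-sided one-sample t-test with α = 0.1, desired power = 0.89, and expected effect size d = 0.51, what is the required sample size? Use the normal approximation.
n = 32

Sample size formula (one-sample t-test, normal approximation):
n = ((z_{α/2} + z_β) / d)²

z_{α/2} = 1.645 (for α = 0.1, two-sided)
z_β = 1.227 (for power = 0.89)
d = 0.51

n = ((1.645 + 1.227) / 0.51)²
n = (5.631)²
n ≈ 31.71
Round up to the next whole number: n = 32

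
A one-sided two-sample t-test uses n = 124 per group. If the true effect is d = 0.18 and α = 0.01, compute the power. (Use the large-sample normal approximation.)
Power ≈ 0.18

Power calculation (two-sample t-test, normal approximation):
z_β = d · √(n/2) - z_α
z_β = 0.18 · √(124/2) - 2.326
z_β = 0.18 · 7.874 - 2.326
z_β = -0.909

Power = Φ(z_β) = Φ(-0.909) ≈ 0.182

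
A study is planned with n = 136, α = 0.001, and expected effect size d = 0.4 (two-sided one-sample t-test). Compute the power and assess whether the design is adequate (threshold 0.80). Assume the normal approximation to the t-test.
Power ≈ 0.92; the study is adequately powered (power ≥ 0.80)

Power calculation (one-sample t-test, normal approximation):
z_β = d · √n - z_{α/2}
z_β = 0.4 · √136 - 3.291
z_β = 0.4 · 11.662 - 3.291
z_β = 1.374

Power = Φ(z_β) = Φ(1.374) ≈ 0.915

Effect size d = 0.4 is small by Cohen's convention (0.2/0.5/0.8).

Threshold: power ≥ 0.80 is conventionally adequate.
Power ≈ 0.92 → the study is adequately powered (power ≥ 0.80).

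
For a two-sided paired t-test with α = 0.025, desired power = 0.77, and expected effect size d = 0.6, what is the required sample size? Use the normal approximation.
n = 25 pairs

Sample size formula (paired t-test, normal approximation):
n = ((z_{α/2} + z_β) / d)²

z_{α/2} = 2.241 (for α = 0.025, two-sided)
z_β = 0.739 (for power = 0.77)
d = 0.6

n = ((2.241 + 0.739) / 0.6)²
n = (4.967)²
n ≈ 24.67
Round up to the next whole number: n = 25 pairs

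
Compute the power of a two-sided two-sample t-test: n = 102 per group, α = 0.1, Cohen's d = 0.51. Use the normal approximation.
Power ≈ 0.98

Power calculation (two-sample t-test, normal approximation):
z_β = d · √(n/2) - z_{α/2}
z_β = 0.51 · √(102/2) - 1.645
z_β = 0.51 · 7.141 - 1.645
z_β = 1.997

Power = Φ(z_β) = Φ(1.997) ≈ 0.977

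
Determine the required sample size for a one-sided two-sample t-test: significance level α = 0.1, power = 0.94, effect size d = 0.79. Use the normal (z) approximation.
n = 26 per group

Sample size formula (two-sample t-test, normal approximation):
n = 2 · ((z_α + z_β) / d)²

z_α = 1.282 (for α = 0.1, one-sided)
z_β = 1.555 (for power = 0.94)
d = 0.79

n = 2 · ((1.282 + 1.555) / 0.79)²
n = 2 · (3.591)²
n ≈ 25.79
Round up to the next whole number: n = 26 per group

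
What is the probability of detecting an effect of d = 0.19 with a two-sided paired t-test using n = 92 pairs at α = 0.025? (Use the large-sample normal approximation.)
Power ≈ 0.34

Power calculation (paired t-test, normal approximation):
z_β = d · √n - z_{α/2}
z_β = 0.19 · √92 - 2.241
z_β = 0.19 · 9.592 - 2.241
z_β = -0.419

Power = Φ(z_β) = Φ(-0.419) ≈ 0.338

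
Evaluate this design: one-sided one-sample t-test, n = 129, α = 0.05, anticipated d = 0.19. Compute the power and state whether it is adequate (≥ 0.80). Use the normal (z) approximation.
Power ≈ 0.70; the study is underpowered (power < 0.80)

Power calculation (one-sample t-test, normal approximation):
z_β = d · √n - z_α
z_β = 0.19 · √129 - 1.645
z_β = 0.19 · 11.358 - 1.645
z_β = 0.513

Power = Φ(z_β) = Φ(0.513) ≈ 0.696

Effect size d = 0.19 is very small by Cohen's convention (0.2/0.5/0.8).

Threshold: power ≥ 0.80 is conventionally adequate.
Power ≈ 0.70 → the study is underpowered (power < 0.80).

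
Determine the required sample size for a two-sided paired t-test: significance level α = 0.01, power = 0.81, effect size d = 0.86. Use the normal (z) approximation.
n = 17 pairs

Sample size formula (paired t-test, normal approximation):
n = ((z_{α/2} + z_β) / d)²

z_{α/2} = 2.576 (for α = 0.01, two-sided)
z_β = 0.878 (for power = 0.81)
d = 0.86

n = ((2.576 + 0.878) / 0.86)²
n = (4.016)²
n ≈ 16.13
Round up to the next whole number: n = 17 pairs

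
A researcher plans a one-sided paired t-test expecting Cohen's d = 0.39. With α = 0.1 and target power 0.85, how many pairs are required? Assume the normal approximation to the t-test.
n = 36 pairs

Sample size formula (paired t-test, normal approximation):
n = ((z_α + z_β) / d)²

z_α = 1.282 (for α = 0.1, one-sided)
z_β = 1.036 (for power = 0.85)
d = 0.39

n = ((1.282 + 1.036) / 0.39)²
n = (5.944)²
n ≈ 35.33
Round up to the next whole number: n = 36 pairs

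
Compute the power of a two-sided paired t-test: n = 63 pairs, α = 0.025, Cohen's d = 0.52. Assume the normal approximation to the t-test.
Power ≈ 0.97

Power calculation (paired t-test, normal approximation):
z_β = d · √n - z_{α/2}
z_β = 0.52 · √63 - 2.241
z_β = 0.52 · 7.937 - 2.241
z_β = 1.886

Power = Φ(z_β) = Φ(1.886) ≈ 0.970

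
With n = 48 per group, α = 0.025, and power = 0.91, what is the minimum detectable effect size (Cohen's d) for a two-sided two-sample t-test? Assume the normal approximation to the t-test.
d ≈ 0.73

Minimum detectable effect (two-sample t-test, normal approximation):
d = (z_{α/2} + z_β) / √(n/2)
d = (2.241 + 1.341) / √(48/2)
d = 3.582 / 4.899
d ≈ 0.73

By Cohen's convention (0.2 small / 0.5 medium / 0.8 large): medium effect.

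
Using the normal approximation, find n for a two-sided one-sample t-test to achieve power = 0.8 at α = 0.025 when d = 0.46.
n = 45

Sample size formula (one-sample t-test, normal approximation):
n = ((z_{α/2} + z_β) / d)²

z_{α/2} = 2.241 (for α = 0.025, two-sided)
z_β = 0.842 (for power = 0.8)
d = 0.46

n = ((2.241 + 0.842) / 0.46)²
n = (6.702)²
n ≈ 44.92
Round up to the next whole number: n = 45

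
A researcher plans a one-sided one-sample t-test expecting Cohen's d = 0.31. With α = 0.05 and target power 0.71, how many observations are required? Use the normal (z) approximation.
n = 51

Sample size formula (one-sample t-test, normal approximation):
n = ((z_α + z_β) / d)²

z_α = 1.645 (for α = 0.05, one-sided)
z_β = 0.553 (for power = 0.71)
d = 0.31

n = ((1.645 + 0.553) / 0.31)²
n = (7.090)²
n ≈ 50.27
Round up to the next whole number: n = 51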